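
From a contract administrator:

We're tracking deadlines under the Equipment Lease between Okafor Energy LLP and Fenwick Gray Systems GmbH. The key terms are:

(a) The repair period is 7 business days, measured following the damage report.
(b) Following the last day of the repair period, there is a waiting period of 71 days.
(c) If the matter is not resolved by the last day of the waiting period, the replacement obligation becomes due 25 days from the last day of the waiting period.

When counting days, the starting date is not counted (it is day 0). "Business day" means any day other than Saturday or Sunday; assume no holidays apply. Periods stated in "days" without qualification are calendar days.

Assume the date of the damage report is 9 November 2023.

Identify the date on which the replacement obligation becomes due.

24 February 2024

The last day of the repair period: counting 7 business days from Thursday, 9 November 2023 (Nov 10, Nov 13, Nov 14, Nov 15, Nov 16, Nov 17, Nov 20, skipping weekends) reaches Monday, 20 November 2023.
The last day of the waiting period: 71 calendar days after 20 November 2023 is 30 January 2024.
Adding 25 calendar days to 30 January 2024 gives 24 February 2024, which is the date on which the replacement obligation becomes due.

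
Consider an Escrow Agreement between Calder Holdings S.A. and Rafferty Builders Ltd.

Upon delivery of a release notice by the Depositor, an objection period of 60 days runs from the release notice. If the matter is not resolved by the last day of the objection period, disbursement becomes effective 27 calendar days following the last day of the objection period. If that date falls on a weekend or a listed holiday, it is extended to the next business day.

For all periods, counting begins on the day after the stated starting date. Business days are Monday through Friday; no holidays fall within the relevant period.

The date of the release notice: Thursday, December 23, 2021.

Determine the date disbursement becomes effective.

The last day of the objection period: 60 calendar days after December 23, 2021 is February 21, 2022.
The date disbursement becomes effective: February 21, 2022 + 27 days = March 20, 2022. That falls on a Sunday, so it rolls to the next business day, Monday, March 21, 2022.

March 21, 2022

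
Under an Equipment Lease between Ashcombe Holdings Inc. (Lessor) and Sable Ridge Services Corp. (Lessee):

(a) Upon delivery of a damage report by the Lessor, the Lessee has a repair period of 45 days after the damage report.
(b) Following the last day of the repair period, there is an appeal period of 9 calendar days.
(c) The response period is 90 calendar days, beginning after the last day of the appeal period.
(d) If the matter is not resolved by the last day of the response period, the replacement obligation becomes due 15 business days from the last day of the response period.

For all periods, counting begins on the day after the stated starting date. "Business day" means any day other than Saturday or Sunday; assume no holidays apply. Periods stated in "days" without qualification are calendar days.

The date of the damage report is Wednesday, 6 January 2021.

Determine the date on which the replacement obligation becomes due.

18 June 2021

The last day of the repair period: 45 calendar days after 6 January 2021 is 20 February 2021.
The last day of the appeal period: 9 calendar days after 20 February 2021 is 1 March 2021.
The last day of the response period: 90 calendar days after 1 March 2021 is 30 May 2021.
The date on which the replacement obligation becomes due: 15 business days after Sunday, 30 May 2021, skipping weekends — May 31, Jun 1, Jun 2, Jun 3, …, Jun 16, Jun 17, Jun 18 — lands on Friday, 18 June 2021.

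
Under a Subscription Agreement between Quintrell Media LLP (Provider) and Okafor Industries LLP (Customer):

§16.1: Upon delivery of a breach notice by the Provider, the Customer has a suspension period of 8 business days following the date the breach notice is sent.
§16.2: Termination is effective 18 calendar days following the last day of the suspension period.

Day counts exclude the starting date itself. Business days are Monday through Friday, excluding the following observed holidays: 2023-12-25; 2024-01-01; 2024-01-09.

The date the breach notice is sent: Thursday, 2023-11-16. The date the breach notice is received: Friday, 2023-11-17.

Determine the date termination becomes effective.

2023-12-16

From Thursday, 2023-11-16, 8 business days (Nov 17, Nov 20, Nov 21, Nov 22, Nov 23, Nov 24, Nov 27, Nov 28, skipping weekends) brings us to Tuesday, 2023-11-28, which is the last day of the suspension period.
Adding 18 calendar days to 2023-11-28 gives 2023-12-16, which is the date termination becomes effective.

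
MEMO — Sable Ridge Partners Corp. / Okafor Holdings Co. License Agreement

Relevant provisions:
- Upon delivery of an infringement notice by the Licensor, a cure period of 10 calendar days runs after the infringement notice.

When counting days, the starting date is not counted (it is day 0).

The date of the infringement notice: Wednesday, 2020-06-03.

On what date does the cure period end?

2020-06-13

The last day of the cure period: 10 calendar days after 2020-06-03 is 2020-06-13.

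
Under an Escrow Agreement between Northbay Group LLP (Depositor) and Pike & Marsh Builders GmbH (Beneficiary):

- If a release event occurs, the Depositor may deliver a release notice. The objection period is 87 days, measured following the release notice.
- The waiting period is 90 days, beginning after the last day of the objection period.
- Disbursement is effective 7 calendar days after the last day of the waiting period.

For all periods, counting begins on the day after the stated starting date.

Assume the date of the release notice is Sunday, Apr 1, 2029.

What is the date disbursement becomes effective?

The last day of the objection period: Apr 1, 2029 + 87 days = Jun 27, 2029.
The last day of the waiting period: 90 calendar days after Jun 27, 2029 is Sep 25, 2029.
Adding 7 calendar days to Sep 25, 2029 gives Oct 2, 2029, which is the date disbursement becomes effective.

Oct 2, 2029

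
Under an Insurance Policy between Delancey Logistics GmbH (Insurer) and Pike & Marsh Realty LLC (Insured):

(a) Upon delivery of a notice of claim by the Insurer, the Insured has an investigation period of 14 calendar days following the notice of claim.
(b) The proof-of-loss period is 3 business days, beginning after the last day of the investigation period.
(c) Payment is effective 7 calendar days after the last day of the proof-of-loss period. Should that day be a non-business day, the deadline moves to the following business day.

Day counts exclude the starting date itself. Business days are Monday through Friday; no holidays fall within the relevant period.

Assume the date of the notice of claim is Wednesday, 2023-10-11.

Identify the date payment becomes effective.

The last day of the investigation period: 14 calendar days after 2023-10-11 is 2023-10-25.
The last day of the proof-of-loss period: 3 business days after Wednesday, 2023-10-25, skipping weekends — Oct 26, Oct 27, Oct 30 — lands on Monday, 2023-10-30.
Adding 7 calendar days to 2023-10-30 gives 2023-11-06, which is the date payment becomes effective. 2023-11-06 is a Monday, so no roll-forward applies.

2023-11-06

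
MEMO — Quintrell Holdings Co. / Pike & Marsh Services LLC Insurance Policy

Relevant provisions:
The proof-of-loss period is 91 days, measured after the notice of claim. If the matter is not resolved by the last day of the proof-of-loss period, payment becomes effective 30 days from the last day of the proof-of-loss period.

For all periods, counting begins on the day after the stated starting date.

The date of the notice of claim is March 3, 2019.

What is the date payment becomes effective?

The last day of the proof-of-loss period: March 3, 2019 + 91 days = June 2, 2019.
The date payment becomes effective: 30 calendar days after June 2, 2019 is July 2, 2019.

July 2, 2019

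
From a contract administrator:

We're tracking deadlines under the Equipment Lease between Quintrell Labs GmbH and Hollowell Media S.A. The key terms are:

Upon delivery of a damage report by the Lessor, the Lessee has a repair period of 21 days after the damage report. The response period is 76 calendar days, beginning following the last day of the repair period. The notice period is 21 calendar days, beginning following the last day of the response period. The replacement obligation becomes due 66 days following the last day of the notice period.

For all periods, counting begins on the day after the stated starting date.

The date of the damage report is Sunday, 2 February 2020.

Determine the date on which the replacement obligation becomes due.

Adding 21 calendar days to 2 February 2020 gives 23 February 2020, which is the last day of the repair period.
The last day of the response period: 23 February 2020 + 76 days = 9 May 2020.
The last day of the notice period: 21 calendar days after 9 May 2020 is 30 May 2020.
Adding 66 calendar days to 30 May 2020 gives 4 August 2020, which is the date on which the replacement obligation becomes due.

4 August 2020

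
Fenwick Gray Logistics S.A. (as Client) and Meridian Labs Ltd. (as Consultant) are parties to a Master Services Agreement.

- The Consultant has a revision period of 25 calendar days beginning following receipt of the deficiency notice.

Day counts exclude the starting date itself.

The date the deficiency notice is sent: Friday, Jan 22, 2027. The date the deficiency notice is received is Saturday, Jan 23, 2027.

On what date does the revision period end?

The last day of the revision period: Jan 23, 2027 + 25 days = Feb 17, 2027.

Feb 17, 2027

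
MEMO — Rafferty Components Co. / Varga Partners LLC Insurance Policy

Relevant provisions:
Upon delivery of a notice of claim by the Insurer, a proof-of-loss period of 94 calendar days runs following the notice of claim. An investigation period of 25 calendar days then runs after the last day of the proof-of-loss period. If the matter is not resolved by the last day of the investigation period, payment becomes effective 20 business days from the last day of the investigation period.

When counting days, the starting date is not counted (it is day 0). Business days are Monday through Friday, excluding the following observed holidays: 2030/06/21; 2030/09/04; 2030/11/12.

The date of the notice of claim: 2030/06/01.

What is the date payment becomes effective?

The last day of the proof-of-loss period: 2030/06/01 + 94 days = 2030/09/03.
The last day of the investigation period: 25 calendar days after 2030/09/03 is 2030/09/28.
The date payment becomes effective: 20 business days after Saturday, 2030/09/28, skipping weekends — Sep 30, Oct 1, Oct 2, Oct 3, …, Oct 23, Oct 24, Oct 25 — lands on Friday, 2030/10/25.

2030/10/25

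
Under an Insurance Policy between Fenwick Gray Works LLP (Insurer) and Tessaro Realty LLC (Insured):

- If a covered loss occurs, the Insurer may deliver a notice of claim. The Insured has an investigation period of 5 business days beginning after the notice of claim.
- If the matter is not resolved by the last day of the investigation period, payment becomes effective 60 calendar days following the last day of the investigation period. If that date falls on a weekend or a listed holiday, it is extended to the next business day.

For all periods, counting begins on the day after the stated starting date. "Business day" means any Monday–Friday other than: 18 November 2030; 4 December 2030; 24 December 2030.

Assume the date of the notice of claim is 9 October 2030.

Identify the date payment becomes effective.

The last day of the investigation period: counting 5 business days from Wednesday, 9 October 2030 (Oct 10, Oct 11, Oct 14, Oct 15, Oct 16, skipping weekends) reaches Wednesday, 16 October 2030.
The date payment becomes effective: 60 calendar days after 16 October 2030 is 15 December 2030. That falls on a Sunday, so it rolls to the next business day, Monday, 16 December 2030.

16 December 2030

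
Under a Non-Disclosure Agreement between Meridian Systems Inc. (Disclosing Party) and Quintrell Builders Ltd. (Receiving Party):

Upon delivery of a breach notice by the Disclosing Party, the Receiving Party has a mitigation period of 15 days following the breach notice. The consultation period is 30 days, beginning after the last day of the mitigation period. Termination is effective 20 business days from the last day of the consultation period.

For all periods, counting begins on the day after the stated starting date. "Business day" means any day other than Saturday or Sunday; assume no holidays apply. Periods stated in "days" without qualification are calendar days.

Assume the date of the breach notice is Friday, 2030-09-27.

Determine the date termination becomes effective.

2030-12-09

The last day of the mitigation period: 15 calendar days after 2030-09-27 is 2030-10-12.
The last day of the consultation period: 2030-10-12 + 30 days = 2030-11-11.
The date termination becomes effective: 20 business days after Monday, 2030-11-11, skipping weekends — Nov 12, Nov 13, Nov 14, Nov 15, …, Dec 5, Dec 6, Dec 9 — lands on Monday, 2030-12-09.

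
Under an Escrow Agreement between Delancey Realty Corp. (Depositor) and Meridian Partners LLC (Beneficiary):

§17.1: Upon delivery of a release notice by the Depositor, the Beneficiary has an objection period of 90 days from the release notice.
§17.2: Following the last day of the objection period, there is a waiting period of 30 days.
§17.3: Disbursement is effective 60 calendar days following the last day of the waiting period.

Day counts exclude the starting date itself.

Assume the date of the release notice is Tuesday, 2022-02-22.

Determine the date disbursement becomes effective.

The last day of the objection period: 2022-02-22 + 90 days = 2022-05-23.
The last day of the waiting period: 2022-05-23 + 30 days = 2022-06-22.
Adding 60 calendar days to 2022-06-22 gives 2022-08-21, which is the date disbursement becomes effective.

2022-08-21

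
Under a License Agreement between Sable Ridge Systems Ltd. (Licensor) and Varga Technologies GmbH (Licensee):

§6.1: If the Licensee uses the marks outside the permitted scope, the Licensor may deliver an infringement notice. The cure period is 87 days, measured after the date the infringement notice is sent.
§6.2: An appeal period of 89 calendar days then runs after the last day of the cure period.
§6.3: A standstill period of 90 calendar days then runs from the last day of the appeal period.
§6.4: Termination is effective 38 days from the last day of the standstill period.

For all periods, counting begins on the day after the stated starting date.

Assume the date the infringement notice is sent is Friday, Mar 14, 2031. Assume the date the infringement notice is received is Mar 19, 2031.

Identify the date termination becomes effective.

The last day of the cure period: 87 calendar days after Mar 14, 2031 is Jun 9, 2031.
The last day of the appeal period: Jun 9, 2031 + 89 days = Sep 6, 2031.
Adding 90 calendar days to Sep 6, 2031 gives Dec 5, 2031, which is the last day of the standstill period.
The date termination becomes effective: Dec 5, 2031 + 38 days = Jan 12, 2032.

Jan 12, 2032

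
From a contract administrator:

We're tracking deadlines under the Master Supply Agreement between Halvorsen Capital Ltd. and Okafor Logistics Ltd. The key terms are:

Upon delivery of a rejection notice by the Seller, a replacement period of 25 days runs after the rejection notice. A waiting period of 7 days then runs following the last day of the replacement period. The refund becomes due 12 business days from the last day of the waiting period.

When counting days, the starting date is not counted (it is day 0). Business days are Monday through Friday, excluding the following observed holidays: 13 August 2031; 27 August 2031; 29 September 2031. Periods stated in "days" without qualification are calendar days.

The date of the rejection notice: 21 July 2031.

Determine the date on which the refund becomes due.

10 September 2031

The last day of the replacement period: 25 calendar days after 21 July 2031 is 15 August 2031.
Adding 7 calendar days to 15 August 2031 gives 22 August 2031, which is the last day of the waiting period.
From Friday, 22 August 2031, 12 business days (Aug 25, Aug 26, Aug 28, Aug 29, …, Sep 8, Sep 9, Sep 10, skipping weekends and the listed holiday on Aug 27) brings us to Wednesday, 10 September 2031, which is the date on which the refund becomes due.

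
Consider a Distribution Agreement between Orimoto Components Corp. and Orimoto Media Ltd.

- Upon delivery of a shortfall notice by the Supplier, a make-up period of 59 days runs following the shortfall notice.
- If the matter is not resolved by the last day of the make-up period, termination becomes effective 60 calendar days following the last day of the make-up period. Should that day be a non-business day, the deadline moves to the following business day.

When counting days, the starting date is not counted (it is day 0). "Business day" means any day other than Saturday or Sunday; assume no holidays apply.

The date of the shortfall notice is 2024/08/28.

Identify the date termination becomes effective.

The last day of the make-up period: 59 calendar days after 2024/08/28 is 2024/10/26.
Adding 60 calendar days to 2024/10/26 gives 2024/12/25, which is the date termination becomes effective. 2024/12/25 is a Wednesday, so no roll-forward applies.

2024/12/25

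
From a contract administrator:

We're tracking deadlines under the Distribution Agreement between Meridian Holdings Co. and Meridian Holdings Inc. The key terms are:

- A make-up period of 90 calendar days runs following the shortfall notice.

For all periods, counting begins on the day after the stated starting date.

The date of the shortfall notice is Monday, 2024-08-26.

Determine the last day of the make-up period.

2024-11-24

The last day of the make-up period: 90 calendar days after 2024-08-26 is 2024-11-24.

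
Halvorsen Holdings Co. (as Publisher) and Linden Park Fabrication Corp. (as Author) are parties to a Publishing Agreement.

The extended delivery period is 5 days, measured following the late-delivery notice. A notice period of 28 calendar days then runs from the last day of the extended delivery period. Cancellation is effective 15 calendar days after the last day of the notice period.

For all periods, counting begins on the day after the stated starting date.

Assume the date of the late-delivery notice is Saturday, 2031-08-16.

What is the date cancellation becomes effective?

Adding 5 calendar days to 2031-08-16 gives 2031-08-21, which is the last day of the extended delivery period.
The last day of the notice period: 28 calendar days after 2031-08-21 is 2031-09-18.
Adding 15 calendar days to 2031-09-18 gives 2031-10-03, which is the date cancellation becomes effective.

2031-10-03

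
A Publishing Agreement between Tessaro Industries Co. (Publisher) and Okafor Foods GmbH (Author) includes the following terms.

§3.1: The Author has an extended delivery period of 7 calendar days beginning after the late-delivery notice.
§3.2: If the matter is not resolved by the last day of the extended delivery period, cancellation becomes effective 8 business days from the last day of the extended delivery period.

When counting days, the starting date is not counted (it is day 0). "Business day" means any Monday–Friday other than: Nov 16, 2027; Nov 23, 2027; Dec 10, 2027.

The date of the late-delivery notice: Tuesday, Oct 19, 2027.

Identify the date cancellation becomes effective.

Nov 5, 2027

Adding 7 calendar days to Oct 19, 2027 gives Oct 26, 2027, which is the last day of the extended delivery period.
The date cancellation becomes effective: counting 8 business days from Tuesday, Oct 26, 2027 (Oct 27, Oct 28, Oct 29, Nov 1, Nov 2, Nov 3, Nov 4, Nov 5, skipping weekends) reaches Friday, Nov 5, 2027.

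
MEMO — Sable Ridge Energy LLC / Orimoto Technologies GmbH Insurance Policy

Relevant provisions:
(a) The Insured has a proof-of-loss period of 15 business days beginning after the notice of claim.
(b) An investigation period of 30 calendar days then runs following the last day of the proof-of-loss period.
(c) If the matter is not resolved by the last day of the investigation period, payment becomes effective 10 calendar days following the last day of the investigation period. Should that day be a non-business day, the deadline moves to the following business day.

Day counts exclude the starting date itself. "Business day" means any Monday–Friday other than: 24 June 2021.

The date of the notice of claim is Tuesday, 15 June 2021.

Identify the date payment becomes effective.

From Tuesday, 15 June 2021, 15 business days (Jun 16, Jun 17, Jun 18, Jun 21, …, Jul 5, Jul 6, Jul 7, skipping weekends and the listed holiday on Jun 24) brings us to Wednesday, 7 July 2021, which is the last day of the proof-of-loss period.
The last day of the investigation period: 7 July 2021 + 30 days = 6 August 2021.
The date payment becomes effective: 6 August 2021 + 10 days = 16 August 2021. 16 August 2021 is a Monday and is not a listed holiday, so no roll-forward applies.

16 August 2021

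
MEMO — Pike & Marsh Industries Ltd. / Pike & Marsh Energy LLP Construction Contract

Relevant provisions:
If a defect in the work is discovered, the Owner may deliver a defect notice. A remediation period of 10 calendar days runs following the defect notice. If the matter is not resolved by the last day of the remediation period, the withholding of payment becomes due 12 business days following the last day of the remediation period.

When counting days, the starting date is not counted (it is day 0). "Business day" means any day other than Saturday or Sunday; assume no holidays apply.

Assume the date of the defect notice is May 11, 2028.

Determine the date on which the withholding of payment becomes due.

Jun 6, 2028

The last day of the remediation period: 10 calendar days after May 11, 2028 is May 21, 2028.
The date on which the withholding of payment becomes due: 12 business days after Sunday, May 21, 2028, skipping weekends — May 22, May 23, May 24, May 25, …, Jun 2, Jun 5, Jun 6 — lands on Tuesday, Jun 6, 2028.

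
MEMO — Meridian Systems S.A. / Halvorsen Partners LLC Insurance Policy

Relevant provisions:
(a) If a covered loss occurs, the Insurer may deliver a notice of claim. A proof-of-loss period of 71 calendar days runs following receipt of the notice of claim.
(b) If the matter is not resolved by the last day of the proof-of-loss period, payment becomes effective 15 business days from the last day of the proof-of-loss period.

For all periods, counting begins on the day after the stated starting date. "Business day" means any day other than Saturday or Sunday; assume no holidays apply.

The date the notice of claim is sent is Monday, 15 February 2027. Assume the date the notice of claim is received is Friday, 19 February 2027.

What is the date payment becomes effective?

21 May 2027

Adding 71 calendar days to 19 February 2027 gives 1 May 2027, which is the last day of the proof-of-loss period.
The date payment becomes effective: counting 15 business days from Saturday, 1 May 2027 (May 3, May 4, May 5, May 6, …, May 19, May 20, May 21, skipping weekends) reaches Friday, 21 May 2027.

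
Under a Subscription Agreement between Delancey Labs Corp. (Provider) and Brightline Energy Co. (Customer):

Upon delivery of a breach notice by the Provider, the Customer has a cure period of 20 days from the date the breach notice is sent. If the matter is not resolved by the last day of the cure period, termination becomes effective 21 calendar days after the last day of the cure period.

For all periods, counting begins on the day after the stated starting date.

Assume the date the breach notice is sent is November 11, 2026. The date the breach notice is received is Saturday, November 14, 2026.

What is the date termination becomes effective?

The last day of the cure period: 20 calendar days after November 11, 2026 is December 1, 2026.
The date termination becomes effective: December 1, 2026 + 21 days = December 22, 2026.

December 22, 2026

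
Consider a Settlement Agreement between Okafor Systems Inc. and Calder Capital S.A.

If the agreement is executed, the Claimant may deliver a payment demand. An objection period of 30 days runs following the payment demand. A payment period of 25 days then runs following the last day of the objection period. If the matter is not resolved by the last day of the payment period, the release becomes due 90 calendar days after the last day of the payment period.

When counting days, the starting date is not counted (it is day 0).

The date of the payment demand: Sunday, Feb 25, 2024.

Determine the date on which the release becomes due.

The last day of the objection period: Feb 25, 2024 + 30 days = Mar 26, 2024.
Adding 25 calendar days to Mar 26, 2024 gives Apr 20, 2024, which is the last day of the payment period.
The date on which the release becomes due: Apr 20, 2024 + 90 days = Jul 19, 2024.

Jul 19, 2024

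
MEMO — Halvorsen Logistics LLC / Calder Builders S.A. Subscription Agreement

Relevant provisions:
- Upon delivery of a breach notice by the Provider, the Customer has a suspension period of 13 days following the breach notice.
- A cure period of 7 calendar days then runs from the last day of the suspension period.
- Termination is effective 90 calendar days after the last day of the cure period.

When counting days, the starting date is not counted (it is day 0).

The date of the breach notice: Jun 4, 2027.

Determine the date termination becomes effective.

Adding 13 calendar days to Jun 4, 2027 gives Jun 17, 2027, which is the last day of the suspension period.
Adding 7 calendar days to Jun 17, 2027 gives Jun 24, 2027, which is the last day of the cure period.
The date termination becomes effective: 90 calendar days after Jun 24, 2027 is Sep 22, 2027.

Sep 22, 2027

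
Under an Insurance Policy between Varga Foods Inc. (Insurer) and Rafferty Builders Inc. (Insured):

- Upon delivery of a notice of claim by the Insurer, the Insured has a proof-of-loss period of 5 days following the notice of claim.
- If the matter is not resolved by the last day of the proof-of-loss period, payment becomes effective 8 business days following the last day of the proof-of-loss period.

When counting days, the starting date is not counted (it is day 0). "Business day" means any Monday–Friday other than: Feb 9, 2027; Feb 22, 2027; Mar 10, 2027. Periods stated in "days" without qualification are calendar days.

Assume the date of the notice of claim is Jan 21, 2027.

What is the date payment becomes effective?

Adding 5 calendar days to Jan 21, 2027 gives Jan 26, 2027, which is the last day of the proof-of-loss period.
The date payment becomes effective: counting 8 business days from Tuesday, Jan 26, 2027 (Jan 27, Jan 28, Jan 29, Feb 1, Feb 2, Feb 3, Feb 4, Feb 5, skipping weekends) reaches Friday, Feb 5, 2027.

Feb 5, 2027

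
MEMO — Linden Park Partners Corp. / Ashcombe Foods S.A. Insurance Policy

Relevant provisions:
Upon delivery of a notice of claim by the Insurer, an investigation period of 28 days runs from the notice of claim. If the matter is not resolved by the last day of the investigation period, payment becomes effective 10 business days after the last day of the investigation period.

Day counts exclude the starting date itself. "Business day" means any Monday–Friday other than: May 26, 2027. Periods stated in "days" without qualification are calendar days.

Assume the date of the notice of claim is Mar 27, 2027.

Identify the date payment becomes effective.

The last day of the investigation period: 28 calendar days after Mar 27, 2027 is Apr 24, 2027.
The date payment becomes effective: counting 10 business days from Saturday, Apr 24, 2027 (Apr 26, Apr 27, Apr 28, Apr 29, Apr 30, May 3, May 4, May 5, May 6, May 7, skipping weekends) reaches Friday, May 7, 2027.

May 7, 2027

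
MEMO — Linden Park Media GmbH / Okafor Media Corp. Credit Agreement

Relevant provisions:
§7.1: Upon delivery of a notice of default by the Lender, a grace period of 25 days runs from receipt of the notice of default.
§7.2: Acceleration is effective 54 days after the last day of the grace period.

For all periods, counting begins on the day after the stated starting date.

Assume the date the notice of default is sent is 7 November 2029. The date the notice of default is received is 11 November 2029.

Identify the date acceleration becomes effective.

The last day of the grace period: 11 November 2029 + 25 days = 6 December 2029.
The date acceleration becomes effective: 54 calendar days after 6 December 2029 is 29 January 2030.

29 January 2030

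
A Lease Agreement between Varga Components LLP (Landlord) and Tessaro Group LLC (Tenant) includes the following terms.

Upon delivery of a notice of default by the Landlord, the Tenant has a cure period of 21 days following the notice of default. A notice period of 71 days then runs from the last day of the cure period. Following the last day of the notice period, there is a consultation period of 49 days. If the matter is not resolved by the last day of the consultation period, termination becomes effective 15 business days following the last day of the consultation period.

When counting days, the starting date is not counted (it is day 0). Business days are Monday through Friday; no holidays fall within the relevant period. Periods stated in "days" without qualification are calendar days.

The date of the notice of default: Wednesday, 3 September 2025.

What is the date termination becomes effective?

12 February 2026

Adding 21 calendar days to 3 September 2025 gives 24 September 2025, which is the last day of the cure period.
Adding 71 calendar days to 24 September 2025 gives 4 December 2025, which is the last day of the notice period.
The last day of the consultation period: 49 calendar days after 4 December 2025 is 22 January 2026.
The date termination becomes effective: 15 business days after Thursday, 22 January 2026, skipping weekends — Jan 23, Jan 26, Jan 27, Jan 28, …, Feb 10, Feb 11, Feb 12 — lands on Thursday, 12 February 2026.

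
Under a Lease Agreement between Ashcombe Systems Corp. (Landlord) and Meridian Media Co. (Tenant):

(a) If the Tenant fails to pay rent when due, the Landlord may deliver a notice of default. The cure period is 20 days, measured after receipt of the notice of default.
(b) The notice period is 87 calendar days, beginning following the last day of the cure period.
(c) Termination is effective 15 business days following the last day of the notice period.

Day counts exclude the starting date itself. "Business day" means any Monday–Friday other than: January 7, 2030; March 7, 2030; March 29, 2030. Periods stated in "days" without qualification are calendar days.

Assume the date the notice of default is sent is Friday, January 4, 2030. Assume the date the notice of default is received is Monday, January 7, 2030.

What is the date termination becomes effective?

The last day of the cure period: January 7, 2030 + 20 days = January 27, 2030.
Adding 87 calendar days to January 27, 2030 gives April 24, 2030, which is the last day of the notice period.
The date termination becomes effective: counting 15 business days from Wednesday, April 24, 2030 (Apr 25, Apr 26, Apr 29, Apr 30, …, May 13, May 14, May 15, skipping weekends) reaches Wednesday, May 15, 2030.

May 15, 2030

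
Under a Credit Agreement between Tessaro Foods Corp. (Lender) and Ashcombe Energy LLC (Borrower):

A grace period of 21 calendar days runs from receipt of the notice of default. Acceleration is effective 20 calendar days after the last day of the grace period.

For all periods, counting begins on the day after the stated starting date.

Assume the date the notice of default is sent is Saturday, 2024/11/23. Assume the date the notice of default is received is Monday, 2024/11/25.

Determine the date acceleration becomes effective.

2025/01/05

The last day of the grace period: 21 calendar days after 2024/11/25 is 2024/12/16.
The date acceleration becomes effective: 20 calendar days after 2024/12/16 is 2025/01/05.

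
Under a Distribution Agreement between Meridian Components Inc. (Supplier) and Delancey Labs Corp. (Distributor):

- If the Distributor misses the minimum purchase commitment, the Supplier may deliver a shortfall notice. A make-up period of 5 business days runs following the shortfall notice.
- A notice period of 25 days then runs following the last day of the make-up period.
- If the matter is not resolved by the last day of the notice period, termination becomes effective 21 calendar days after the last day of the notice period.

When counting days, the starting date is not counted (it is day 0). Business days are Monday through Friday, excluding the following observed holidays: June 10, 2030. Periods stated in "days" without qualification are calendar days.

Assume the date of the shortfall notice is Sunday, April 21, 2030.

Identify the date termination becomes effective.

June 11, 2030

The last day of the make-up period: 5 business days after Sunday, April 21, 2030, skipping weekends — Apr 22, Apr 23, Apr 24, Apr 25, Apr 26 — lands on Friday, April 26, 2030.
The last day of the notice period: April 26, 2030 + 25 days = May 21, 2030.
The date termination becomes effective: 21 calendar days after May 21, 2030 is June 11, 2030.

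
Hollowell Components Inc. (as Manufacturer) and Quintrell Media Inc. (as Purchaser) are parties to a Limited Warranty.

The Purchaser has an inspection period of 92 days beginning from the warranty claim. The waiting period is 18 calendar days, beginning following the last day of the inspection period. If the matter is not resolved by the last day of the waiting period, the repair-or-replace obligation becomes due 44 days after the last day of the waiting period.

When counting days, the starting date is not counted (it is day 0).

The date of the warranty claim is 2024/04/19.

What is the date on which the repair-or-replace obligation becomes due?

The last day of the inspection period: 2024/04/19 + 92 days = 2024/07/20.
The last day of the waiting period: 18 calendar days after 2024/07/20 is 2024/08/07.
The date on which the repair-or-replace obligation becomes due: 2024/08/07 + 44 days = 2024/09/20.

2024/09/20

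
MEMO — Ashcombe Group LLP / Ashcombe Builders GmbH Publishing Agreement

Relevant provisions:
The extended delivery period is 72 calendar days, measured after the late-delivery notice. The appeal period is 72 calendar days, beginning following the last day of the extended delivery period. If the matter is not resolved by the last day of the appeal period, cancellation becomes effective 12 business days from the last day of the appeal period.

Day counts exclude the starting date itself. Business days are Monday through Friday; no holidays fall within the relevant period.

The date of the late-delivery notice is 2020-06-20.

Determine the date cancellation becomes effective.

2020-11-27

The last day of the extended delivery period: 72 calendar days after 2020-06-20 is 2020-08-31.
The last day of the appeal period: 72 calendar days after 2020-08-31 is 2020-11-11.
From Wednesday, 2020-11-11, 12 business days (Nov 12, Nov 13, Nov 16, Nov 17, …, Nov 25, Nov 26, Nov 27, skipping weekends) brings us to Friday, 2020-11-27, which is the date cancellation becomes effective.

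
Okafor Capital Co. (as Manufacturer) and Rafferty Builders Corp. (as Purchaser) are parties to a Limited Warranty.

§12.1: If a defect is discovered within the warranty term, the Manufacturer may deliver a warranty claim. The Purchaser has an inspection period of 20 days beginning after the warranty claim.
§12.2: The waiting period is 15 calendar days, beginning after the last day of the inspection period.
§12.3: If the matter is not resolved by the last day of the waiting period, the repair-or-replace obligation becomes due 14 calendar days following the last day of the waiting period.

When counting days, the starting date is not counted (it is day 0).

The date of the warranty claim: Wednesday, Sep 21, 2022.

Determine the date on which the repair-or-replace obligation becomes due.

The last day of the inspection period: Sep 21, 2022 + 20 days = Oct 11, 2022.
Adding 15 calendar days to Oct 11, 2022 gives Oct 26, 2022, which is the last day of the waiting period.
The date on which the repair-or-replace obligation becomes due: 14 calendar days after Oct 26, 2022 is Nov 9, 2022.

Nov 9, 2022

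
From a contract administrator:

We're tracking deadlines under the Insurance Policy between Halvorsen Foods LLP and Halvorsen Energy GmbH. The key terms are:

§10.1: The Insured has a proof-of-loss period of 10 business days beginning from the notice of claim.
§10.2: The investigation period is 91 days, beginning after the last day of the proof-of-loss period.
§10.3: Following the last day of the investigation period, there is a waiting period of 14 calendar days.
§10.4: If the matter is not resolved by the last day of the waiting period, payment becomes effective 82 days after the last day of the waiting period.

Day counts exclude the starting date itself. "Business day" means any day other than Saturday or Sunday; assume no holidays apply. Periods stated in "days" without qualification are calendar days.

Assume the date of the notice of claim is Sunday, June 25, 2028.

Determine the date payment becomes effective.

January 10, 2029

From Sunday, June 25, 2028, 10 business days (Jun 26, Jun 27, Jun 28, Jun 29, Jun 30, Jul 3, Jul 4, Jul 5, Jul 6, Jul 7, skipping weekends) brings us to Friday, July 7, 2028, which is the last day of the proof-of-loss period.
Adding 91 calendar days to July 7, 2028 gives October 6, 2028, which is the last day of the investigation period.
The last day of the waiting period: 14 calendar days after October 6, 2028 is October 20, 2028.
Adding 82 calendar days to October 20, 2028 gives January 10, 2029, which is the date payment becomes effective.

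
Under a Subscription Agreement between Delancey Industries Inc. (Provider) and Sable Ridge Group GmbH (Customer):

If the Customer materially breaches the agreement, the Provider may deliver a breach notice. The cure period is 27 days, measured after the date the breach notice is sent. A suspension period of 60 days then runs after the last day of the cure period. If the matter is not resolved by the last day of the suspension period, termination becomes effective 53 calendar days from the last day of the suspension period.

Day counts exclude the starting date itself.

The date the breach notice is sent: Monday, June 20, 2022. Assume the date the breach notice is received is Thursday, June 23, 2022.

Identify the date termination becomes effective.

The last day of the cure period: June 20, 2022 + 27 days = July 17, 2022.
Adding 60 calendar days to July 17, 2022 gives September 15, 2022, which is the last day of the suspension period.
Adding 53 calendar days to September 15, 2022 gives November 7, 2022, which is the date termination becomes effective.

November 7, 2022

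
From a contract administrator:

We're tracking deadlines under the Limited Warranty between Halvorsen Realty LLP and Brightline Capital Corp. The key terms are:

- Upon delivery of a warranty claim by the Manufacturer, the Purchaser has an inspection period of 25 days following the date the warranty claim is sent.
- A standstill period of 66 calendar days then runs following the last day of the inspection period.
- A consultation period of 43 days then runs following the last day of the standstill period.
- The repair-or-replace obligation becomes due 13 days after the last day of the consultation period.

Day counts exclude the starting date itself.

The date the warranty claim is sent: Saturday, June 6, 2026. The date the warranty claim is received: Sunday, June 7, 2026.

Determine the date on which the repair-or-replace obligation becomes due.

The last day of the inspection period: June 6, 2026 + 25 days = July 1, 2026.
The last day of the standstill period: 66 calendar days after July 1, 2026 is September 5, 2026.
Adding 43 calendar days to September 5, 2026 gives October 18, 2026, which is the last day of the consultation period.
The date on which the repair-or-replace obligation becomes due: 13 calendar days after October 18, 2026 is October 31, 2026.

October 31, 2026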